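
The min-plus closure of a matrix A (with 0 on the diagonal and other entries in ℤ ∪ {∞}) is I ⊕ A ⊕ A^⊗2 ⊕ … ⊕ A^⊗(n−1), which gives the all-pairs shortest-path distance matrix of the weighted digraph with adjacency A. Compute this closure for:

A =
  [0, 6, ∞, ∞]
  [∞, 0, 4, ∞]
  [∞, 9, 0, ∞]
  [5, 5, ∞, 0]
Closure =
  [0, 6, 10, ∞]
  [∞, 0, 4, ∞]
  [∞, 9, 0, ∞]
  [5, 5, 9, 0]

This is the Floyd-Warshall all-pairs shortest-path computation. For each intermediate vertex k = 0, 1, …, 3, update dist[i][j] ← min(dist[i][j], dist[i][k] + dist[k][j]). The final matrix gives, for each (i, j), the minimum total weight of any directed path from i to j (possibly empty when i = j).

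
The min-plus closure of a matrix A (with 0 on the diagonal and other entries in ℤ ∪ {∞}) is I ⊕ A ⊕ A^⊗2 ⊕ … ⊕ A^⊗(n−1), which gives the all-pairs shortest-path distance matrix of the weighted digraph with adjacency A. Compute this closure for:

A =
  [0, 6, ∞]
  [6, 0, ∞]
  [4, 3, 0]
Closure =
  [0, 6, ∞]
  [6, 0, ∞]
  [4, 3, 0]

This is the Floyd-Warshall all-pairs shortest-path computation. For each intermediate vertex k = 0, 1, …, 2, update dist[i][j] ← min(dist[i][j], dist[i][k] + dist[k][j]). The final matrix gives, for each (i, j), the minimum total weight of any directed path from i to j (possibly empty when i = j).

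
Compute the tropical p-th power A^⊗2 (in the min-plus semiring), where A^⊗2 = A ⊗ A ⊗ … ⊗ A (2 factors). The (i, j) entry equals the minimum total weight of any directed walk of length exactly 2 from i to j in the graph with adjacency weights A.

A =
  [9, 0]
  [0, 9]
A^⊗2 =
  [0, 9]
  [9, 0]

Each entry (A^⊗2)_ij equals the minimum over all length-2 walks i = v_0 → v_1 → … → v_2 = j of Σ_t A[v_t][v_{t+1}]. For example, for (i, j) = (0, 1) we minimise over 2 possible intermediate vertex sequences; the minimum is 9, attained along the walk 0 → 0 → 1.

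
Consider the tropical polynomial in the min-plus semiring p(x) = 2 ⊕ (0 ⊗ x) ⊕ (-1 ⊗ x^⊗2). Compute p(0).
p(0) = -1

A tropical monomial a ⊗ x^⊗i evaluates to a + i · x. Evaluating each term at x = 0:
  Term 0 contributes 2 + 0 · 0 = 2
  Term 1 contributes 0 + 1 · 0 = 0
  Term 2 contributes -1 + 2 · 0 = -1
p(0) = ⊕ of these = min[2, 0, -1] = -1.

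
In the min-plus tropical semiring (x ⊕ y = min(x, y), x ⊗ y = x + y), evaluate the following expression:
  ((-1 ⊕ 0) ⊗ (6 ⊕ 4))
((-1 ⊕ 0) ⊗ (6 ⊕ 4)) = 3

Expand innermost to outermost. Recall ⊕ takes the minimum of its arguments and ⊗ takes their sum. Working out the expression ((-1 ⊕ 0) ⊗ (6 ⊕ 4)) gives 3.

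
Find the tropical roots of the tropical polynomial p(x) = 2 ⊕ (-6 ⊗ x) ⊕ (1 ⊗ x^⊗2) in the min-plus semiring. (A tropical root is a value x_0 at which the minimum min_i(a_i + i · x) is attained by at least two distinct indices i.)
Roots: {-7, 8}

Each tropical root is a break point of the lower envelope of the lines y = a_i + i · x (there are 3 lines, with slopes 0, 1, ..., 2). Only the lines that attain the minimum somewhere contribute to roots; other lines are dominated. Here the surviving (envelope) indices are i = 2, i = 1, i = 0.
Intersections between consecutive envelope lines give the roots: for adjacent envelope indices i < j the intersection is x = (a_i − a_j) / (j − i). Reading off the sorted break points: {-7, 8}.
Verification: at each break x_0, at least two indices attain the minimum of min_i(a_i + i · x_0).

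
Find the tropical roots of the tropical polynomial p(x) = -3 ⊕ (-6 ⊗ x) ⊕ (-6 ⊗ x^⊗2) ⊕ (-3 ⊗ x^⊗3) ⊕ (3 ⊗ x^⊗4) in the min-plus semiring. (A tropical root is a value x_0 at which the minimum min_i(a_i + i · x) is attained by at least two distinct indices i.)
Roots: {-6, -3, 0, 3}

Each tropical root is a break point of the lower envelope of the lines y = a_i + i · x (there are 5 lines, with slopes 0, 1, ..., 4). Only the lines that attain the minimum somewhere contribute to roots; other lines are dominated. Here the surviving (envelope) indices are i = 4, i = 3, i = 2, i = 1, i = 0.
Intersections between consecutive envelope lines give the roots: for adjacent envelope indices i < j the intersection is x = (a_i − a_j) / (j − i). Reading off the sorted break points: {-6, -3, 0, 3}.
Verification: at each break x_0, at least two indices attain the minimum of min_i(a_i + i · x_0).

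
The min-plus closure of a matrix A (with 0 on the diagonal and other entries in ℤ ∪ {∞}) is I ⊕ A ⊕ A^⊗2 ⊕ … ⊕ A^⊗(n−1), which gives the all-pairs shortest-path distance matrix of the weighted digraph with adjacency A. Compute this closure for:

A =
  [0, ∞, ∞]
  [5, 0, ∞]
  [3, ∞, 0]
Closure =
  [0, ∞, ∞]
  [5, 0, ∞]
  [3, ∞, 0]

This is the Floyd-Warshall all-pairs shortest-path computation. For each intermediate vertex k = 0, 1, …, 2, update dist[i][j] ← min(dist[i][j], dist[i][k] + dist[k][j]). The final matrix gives, for each (i, j), the minimum total weight of any directed path from i to j (possibly empty when i = j).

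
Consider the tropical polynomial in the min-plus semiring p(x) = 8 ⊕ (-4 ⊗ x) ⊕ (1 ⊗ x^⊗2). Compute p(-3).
p(-3) = -7

A tropical monomial a ⊗ x^⊗i evaluates to a + i · x. Evaluating each term at x = -3:
  Term 0 contributes 8 + 0 · -3 = 8
  Term 1 contributes -4 + 1 · -3 = -7
  Term 2 contributes 1 + 2 · -3 = -5
p(-3) = ⊕ of these = min[8, -7, -5] = -7.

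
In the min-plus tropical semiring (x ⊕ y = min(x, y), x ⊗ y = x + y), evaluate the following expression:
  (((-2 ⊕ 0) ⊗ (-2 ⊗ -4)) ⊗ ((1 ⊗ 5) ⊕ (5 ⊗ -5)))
(((-2 ⊕ 0) ⊗ (-2 ⊗ -4)) ⊗ ((1 ⊗ 5) ⊕ (5 ⊗ -5))) = -8

Expand innermost to outermost. Recall ⊕ takes the minimum of its arguments and ⊗ takes their sum. Working out the expression (((-2 ⊕ 0) ⊗ (-2 ⊗ -4)) ⊗ ((1 ⊗ 5) ⊕ (5 ⊗ -5))) gives -8.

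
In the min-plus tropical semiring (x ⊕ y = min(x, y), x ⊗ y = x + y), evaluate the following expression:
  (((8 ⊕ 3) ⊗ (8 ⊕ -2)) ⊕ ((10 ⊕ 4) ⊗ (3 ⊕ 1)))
(((8 ⊕ 3) ⊗ (8 ⊕ -2)) ⊕ ((10 ⊕ 4) ⊗ (3 ⊕ 1))) = 1

Expand innermost to outermost. Recall ⊕ takes the minimum of its arguments and ⊗ takes their sum. Working out the expression (((8 ⊕ 3) ⊗ (8 ⊕ -2)) ⊕ ((10 ⊕ 4) ⊗ (3 ⊕ 1))) gives 1.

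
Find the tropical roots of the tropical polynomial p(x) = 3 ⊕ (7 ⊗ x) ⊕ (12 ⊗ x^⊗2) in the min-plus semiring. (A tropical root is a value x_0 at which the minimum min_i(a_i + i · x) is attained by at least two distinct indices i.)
Roots: {-5, -4}

Each tropical root is a break point of the lower envelope of the lines y = a_i + i · x (there are 3 lines, with slopes 0, 1, ..., 2). Only the lines that attain the minimum somewhere contribute to roots; other lines are dominated. Here the surviving (envelope) indices are i = 2, i = 1, i = 0.
Intersections between consecutive envelope lines give the roots: for adjacent envelope indices i < j the intersection is x = (a_i − a_j) / (j − i). Reading off the sorted break points: {-5, -4}.
Verification: at each break x_0, at least two indices attain the minimum of min_i(a_i + i · x_0).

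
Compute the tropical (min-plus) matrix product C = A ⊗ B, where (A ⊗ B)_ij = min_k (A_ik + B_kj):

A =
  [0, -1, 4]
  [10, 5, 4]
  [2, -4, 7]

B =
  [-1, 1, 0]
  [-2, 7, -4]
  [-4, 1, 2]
A ⊗ B =
  [-3, 1, -5]
  [0, 5, 1]
  [-6, 3, -8]

Apply the min-plus product entry-by-entry:
  C[0][0] = min over k of (A[0][0] + B[0][0] = 0 + -1 = -1, A[0][1] + B[1][0] = -1 + -2 = -3, A[0][2] + B[2][0] = 4 + -4 = 0) = -3 (attained at k = 1)
  C[0][1] = min over k of (A[0][0] + B[0][1] = 0 + 1 = 1, A[0][1] + B[1][1] = -1 + 7 = 6, A[0][2] + B[2][1] = 4 + 1 = 5) = 1 (attained at k = 0)
  C[0][2] = min over k of (A[0][0] + B[0][2] = 0 + 0 = 0, A[0][1] + B[1][2] = -1 + -4 = -5, A[0][2] + B[2][2] = 4 + 2 = 6) = -5 (attained at k = 1)
  C[1][0] = min over k of (A[1][0] + B[0][0] = 10 + -1 = 9, A[1][1] + B[1][0] = 5 + -2 = 3, A[1][2] + B[2][0] = 4 + -4 = 0) = 0 (attained at k = 2)
  C[1][1] = min over k of (A[1][0] + B[0][1] = 10 + 1 = 11, A[1][1] + B[1][1] = 5 + 7 = 12, A[1][2] + B[2][1] = 4 + 1 = 5) = 5 (attained at k = 2)
  C[1][2] = min over k of (A[1][0] + B[0][2] = 10 + 0 = 10, A[1][1] + B[1][2] = 5 + -4 = 1, A[1][2] + B[2][2] = 4 + 2 = 6) = 1 (attained at k = 1)
  C[2][0] = min over k of (A[2][0] + B[0][0] = 2 + -1 = 1, A[2][1] + B[1][0] = -4 + -2 = -6, A[2][2] + B[2][0] = 7 + -4 = 3) = -6 (attained at k = 1)
  C[2][1] = min over k of (A[2][0] + B[0][1] = 2 + 1 = 3, A[2][1] + B[1][1] = -4 + 7 = 3, A[2][2] + B[2][1] = 7 + 1 = 8) = 3 (attained at k = 0)
  C[2][2] = min over k of (A[2][0] + B[0][2] = 2 + 0 = 2, A[2][1] + B[1][2] = -4 + -4 = -8, A[2][2] + B[2][2] = 7 + 2 = 9) = -8 (attained at k = 1)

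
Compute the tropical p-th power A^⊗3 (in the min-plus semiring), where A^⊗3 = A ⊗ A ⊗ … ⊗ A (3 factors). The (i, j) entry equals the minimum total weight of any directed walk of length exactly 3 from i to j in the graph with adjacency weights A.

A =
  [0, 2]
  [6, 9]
A^⊗3 =
  [0, 2]
  [6, 8]

Each entry (A^⊗3)_ij equals the minimum over all length-3 walks i = v_0 → v_1 → … → v_3 = j of Σ_t A[v_t][v_{t+1}]. For example, for (i, j) = (0, 1) we minimise over 4 possible intermediate vertex sequences; the minimum is 2, attained along the walk 0 → 0 → 0 → 1.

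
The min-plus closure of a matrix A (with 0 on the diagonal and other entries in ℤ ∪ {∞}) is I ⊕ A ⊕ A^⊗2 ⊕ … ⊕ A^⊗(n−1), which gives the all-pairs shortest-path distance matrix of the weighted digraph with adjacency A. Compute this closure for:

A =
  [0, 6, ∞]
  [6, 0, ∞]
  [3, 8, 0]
Closure =
  [0, 6, ∞]
  [6, 0, ∞]
  [3, 8, 0]

This is the Floyd-Warshall all-pairs shortest-path computation. For each intermediate vertex k = 0, 1, …, 2, update dist[i][j] ← min(dist[i][j], dist[i][k] + dist[k][j]). The final matrix gives, for each (i, j), the minimum total weight of any directed path from i to j (possibly empty when i = j).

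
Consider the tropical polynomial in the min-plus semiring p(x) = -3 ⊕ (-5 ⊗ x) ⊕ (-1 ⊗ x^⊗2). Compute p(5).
p(5) = -3

A tropical monomial a ⊗ x^⊗i evaluates to a + i · x. Evaluating each term at x = 5:
  Term 0 contributes -3 + 0 · 5 = -3
  Term 1 contributes -5 + 1 · 5 = 0
  Term 2 contributes -1 + 2 · 5 = 9
p(5) = ⊕ of these = min[-3, 0, 9] = -3.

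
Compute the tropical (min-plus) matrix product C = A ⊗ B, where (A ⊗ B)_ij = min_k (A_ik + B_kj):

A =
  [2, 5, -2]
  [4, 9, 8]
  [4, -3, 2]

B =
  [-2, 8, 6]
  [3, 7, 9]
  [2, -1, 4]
A ⊗ B =
  [0, -3, 2]
  [2, 7, 10]
  [0, 1, 6]

Apply the min-plus product entry-by-entry:
  C[0][0] = min over k of (A[0][0] + B[0][0] = 2 + -2 = 0, A[0][1] + B[1][0] = 5 + 3 = 8, A[0][2] + B[2][0] = -2 + 2 = 0) = 0 (attained at k = 0)
  C[0][1] = min over k of (A[0][0] + B[0][1] = 2 + 8 = 10, A[0][1] + B[1][1] = 5 + 7 = 12, A[0][2] + B[2][1] = -2 + -1 = -3) = -3 (attained at k = 2)
  C[0][2] = min over k of (A[0][0] + B[0][2] = 2 + 6 = 8, A[0][1] + B[1][2] = 5 + 9 = 14, A[0][2] + B[2][2] = -2 + 4 = 2) = 2 (attained at k = 2)
  C[1][0] = min over k of (A[1][0] + B[0][0] = 4 + -2 = 2, A[1][1] + B[1][0] = 9 + 3 = 12, A[1][2] + B[2][0] = 8 + 2 = 10) = 2 (attained at k = 0)
  C[1][1] = min over k of (A[1][0] + B[0][1] = 4 + 8 = 12, A[1][1] + B[1][1] = 9 + 7 = 16, A[1][2] + B[2][1] = 8 + -1 = 7) = 7 (attained at k = 2)
  C[1][2] = min over k of (A[1][0] + B[0][2] = 4 + 6 = 10, A[1][1] + B[1][2] = 9 + 9 = 18, A[1][2] + B[2][2] = 8 + 4 = 12) = 10 (attained at k = 0)
  C[2][0] = min over k of (A[2][0] + B[0][0] = 4 + -2 = 2, A[2][1] + B[1][0] = -3 + 3 = 0, A[2][2] + B[2][0] = 2 + 2 = 4) = 0 (attained at k = 1)
  C[2][1] = min over k of (A[2][0] + B[0][1] = 4 + 8 = 12, A[2][1] + B[1][1] = -3 + 7 = 4, A[2][2] + B[2][1] = 2 + -1 = 1) = 1 (attained at k = 2)
  C[2][2] = min over k of (A[2][0] + B[0][2] = 4 + 6 = 10, A[2][1] + B[1][2] = -3 + 9 = 6, A[2][2] + B[2][2] = 2 + 4 = 6) = 6 (attained at k = 1)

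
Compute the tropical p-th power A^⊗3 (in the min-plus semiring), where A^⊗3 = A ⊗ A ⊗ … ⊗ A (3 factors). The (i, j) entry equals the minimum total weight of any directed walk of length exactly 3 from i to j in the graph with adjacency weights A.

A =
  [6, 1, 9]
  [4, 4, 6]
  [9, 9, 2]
A^⊗3 =
  [9, 6, 9]
  [9, 9, 10]
  [13, 12, 6]

Each entry (A^⊗3)_ij equals the minimum over all length-3 walks i = v_0 → v_1 → … → v_3 = j of Σ_t A[v_t][v_{t+1}]. For example, for (i, j) = (0, 2) we minimise over 9 possible intermediate vertex sequences; the minimum is 9, attained along the walk 0 → 1 → 2 → 2.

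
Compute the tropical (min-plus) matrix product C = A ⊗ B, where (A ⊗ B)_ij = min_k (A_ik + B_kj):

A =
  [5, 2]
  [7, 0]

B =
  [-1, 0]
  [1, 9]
A ⊗ B =
  [3, 5]
  [1, 7]

Apply the min-plus product entry-by-entry:
  C[0][0] = min over k of (A[0][0] + B[0][0] = 5 + -1 = 4, A[0][1] + B[1][0] = 2 + 1 = 3) = 3 (attained at k = 1)
  C[0][1] = min over k of (A[0][0] + B[0][1] = 5 + 0 = 5, A[0][1] + B[1][1] = 2 + 9 = 11) = 5 (attained at k = 0)
  C[1][0] = min over k of (A[1][0] + B[0][0] = 7 + -1 = 6, A[1][1] + B[1][0] = 0 + 1 = 1) = 1 (attained at k = 1)
  C[1][1] = min over k of (A[1][0] + B[0][1] = 7 + 0 = 7, A[1][1] + B[1][1] = 0 + 9 = 9) = 7 (attained at k = 0)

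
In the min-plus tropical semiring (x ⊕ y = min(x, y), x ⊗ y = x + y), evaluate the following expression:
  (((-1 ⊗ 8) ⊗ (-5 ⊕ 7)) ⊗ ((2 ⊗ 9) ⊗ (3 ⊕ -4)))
(((-1 ⊗ 8) ⊗ (-5 ⊕ 7)) ⊗ ((2 ⊗ 9) ⊗ (3 ⊕ -4))) = 9

Expand innermost to outermost. Recall ⊕ takes the minimum of its arguments and ⊗ takes their sum. Working out the expression (((-1 ⊗ 8) ⊗ (-5 ⊕ 7)) ⊗ ((2 ⊗ 9) ⊗ (3 ⊕ -4))) gives 9.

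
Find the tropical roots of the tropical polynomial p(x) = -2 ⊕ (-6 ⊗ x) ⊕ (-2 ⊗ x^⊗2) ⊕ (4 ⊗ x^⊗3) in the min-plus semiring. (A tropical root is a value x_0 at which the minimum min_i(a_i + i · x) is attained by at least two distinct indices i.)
Roots: {-6, -4, 4}

Each tropical root is a break point of the lower envelope of the lines y = a_i + i · x (there are 4 lines, with slopes 0, 1, ..., 3). Only the lines that attain the minimum somewhere contribute to roots; other lines are dominated. Here the surviving (envelope) indices are i = 3, i = 2, i = 1, i = 0.
Intersections between consecutive envelope lines give the roots: for adjacent envelope indices i < j the intersection is x = (a_i − a_j) / (j − i). Reading off the sorted break points: {-6, -4, 4}.
Verification: at each break x_0, at least two indices attain the minimum of min_i(a_i + i · x_0).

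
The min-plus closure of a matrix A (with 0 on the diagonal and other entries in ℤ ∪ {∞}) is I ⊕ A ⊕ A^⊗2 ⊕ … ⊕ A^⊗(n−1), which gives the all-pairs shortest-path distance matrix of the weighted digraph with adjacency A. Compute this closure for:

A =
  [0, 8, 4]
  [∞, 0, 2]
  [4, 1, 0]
Closure =
  [0, 5, 4]
  [6, 0, 2]
  [4, 1, 0]

This is the Floyd-Warshall all-pairs shortest-path computation. For each intermediate vertex k = 0, 1, …, 2, update dist[i][j] ← min(dist[i][j], dist[i][k] + dist[k][j]). The final matrix gives, for each (i, j), the minimum total weight of any directed path from i to j (possibly empty when i = j).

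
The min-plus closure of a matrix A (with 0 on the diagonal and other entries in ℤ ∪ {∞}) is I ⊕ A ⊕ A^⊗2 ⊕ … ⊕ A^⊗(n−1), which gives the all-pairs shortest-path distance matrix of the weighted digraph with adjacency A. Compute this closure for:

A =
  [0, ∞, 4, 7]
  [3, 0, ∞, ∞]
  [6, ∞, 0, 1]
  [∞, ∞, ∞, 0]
Closure =
  [0, ∞, 4, 5]
  [3, 0, 7, 8]
  [6, ∞, 0, 1]
  [∞, ∞, ∞, 0]

This is the Floyd-Warshall all-pairs shortest-path computation. For each intermediate vertex k = 0, 1, …, 3, update dist[i][j] ← min(dist[i][j], dist[i][k] + dist[k][j]). The final matrix gives, for each (i, j), the minimum total weight of any directed path from i to j (possibly empty when i = j).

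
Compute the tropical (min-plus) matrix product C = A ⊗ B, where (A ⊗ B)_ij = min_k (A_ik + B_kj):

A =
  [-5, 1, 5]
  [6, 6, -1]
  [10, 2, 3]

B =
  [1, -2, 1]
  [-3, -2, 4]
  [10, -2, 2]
A ⊗ B =
  [-4, -7, -4]
  [3, -3, 1]
  [-1, 0, 5]

Apply the min-plus product entry-by-entry:
  C[0][0] = min over k of (A[0][0] + B[0][0] = -5 + 1 = -4, A[0][1] + B[1][0] = 1 + -3 = -2, A[0][2] + B[2][0] = 5 + 10 = 15) = -4 (attained at k = 0)
  C[0][1] = min over k of (A[0][0] + B[0][1] = -5 + -2 = -7, A[0][1] + B[1][1] = 1 + -2 = -1, A[0][2] + B[2][1] = 5 + -2 = 3) = -7 (attained at k = 0)
  C[0][2] = min over k of (A[0][0] + B[0][2] = -5 + 1 = -4, A[0][1] + B[1][2] = 1 + 4 = 5, A[0][2] + B[2][2] = 5 + 2 = 7) = -4 (attained at k = 0)
  C[1][0] = min over k of (A[1][0] + B[0][0] = 6 + 1 = 7, A[1][1] + B[1][0] = 6 + -3 = 3, A[1][2] + B[2][0] = -1 + 10 = 9) = 3 (attained at k = 1)
  C[1][1] = min over k of (A[1][0] + B[0][1] = 6 + -2 = 4, A[1][1] + B[1][1] = 6 + -2 = 4, A[1][2] + B[2][1] = -1 + -2 = -3) = -3 (attained at k = 2)
  C[1][2] = min over k of (A[1][0] + B[0][2] = 6 + 1 = 7, A[1][1] + B[1][2] = 6 + 4 = 10, A[1][2] + B[2][2] = -1 + 2 = 1) = 1 (attained at k = 2)
  C[2][0] = min over k of (A[2][0] + B[0][0] = 10 + 1 = 11, A[2][1] + B[1][0] = 2 + -3 = -1, A[2][2] + B[2][0] = 3 + 10 = 13) = -1 (attained at k = 1)
  C[2][1] = min over k of (A[2][0] + B[0][1] = 10 + -2 = 8, A[2][1] + B[1][1] = 2 + -2 = 0, A[2][2] + B[2][1] = 3 + -2 = 1) = 0 (attained at k = 1)
  C[2][2] = min over k of (A[2][0] + B[0][2] = 10 + 1 = 11, A[2][1] + B[1][2] = 2 + 4 = 6, A[2][2] + B[2][2] = 3 + 2 = 5) = 5 (attained at k = 2)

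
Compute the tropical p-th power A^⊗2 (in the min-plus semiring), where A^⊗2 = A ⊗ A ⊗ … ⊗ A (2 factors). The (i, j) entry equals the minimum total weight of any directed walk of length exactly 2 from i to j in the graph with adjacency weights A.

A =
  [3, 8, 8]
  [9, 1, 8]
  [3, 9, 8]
A^⊗2 =
  [6, 9, 11]
  [10, 2, 9]
  [6, 10, 11]

Each entry (A^⊗2)_ij equals the minimum over all length-2 walks i = v_0 → v_1 → … → v_2 = j of Σ_t A[v_t][v_{t+1}]. For example, for (i, j) = (0, 2) we minimise over 3 possible intermediate vertex sequences; the minimum is 11, attained along the walk 0 → 0 → 2.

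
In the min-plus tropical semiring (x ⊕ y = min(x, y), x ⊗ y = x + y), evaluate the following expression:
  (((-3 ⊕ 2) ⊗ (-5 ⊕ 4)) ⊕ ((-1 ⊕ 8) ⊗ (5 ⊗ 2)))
(((-3 ⊕ 2) ⊗ (-5 ⊕ 4)) ⊕ ((-1 ⊕ 8) ⊗ (5 ⊗ 2))) = -8

Expand innermost to outermost. Recall ⊕ takes the minimum of its arguments and ⊗ takes their sum. Working out the expression (((-3 ⊕ 2) ⊗ (-5 ⊕ 4)) ⊕ ((-1 ⊕ 8) ⊗ (5 ⊗ 2))) gives -8.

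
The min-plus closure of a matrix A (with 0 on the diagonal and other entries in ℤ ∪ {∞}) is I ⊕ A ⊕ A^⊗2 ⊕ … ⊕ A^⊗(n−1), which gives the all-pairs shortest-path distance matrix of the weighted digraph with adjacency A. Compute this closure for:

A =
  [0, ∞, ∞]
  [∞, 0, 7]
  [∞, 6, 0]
Closure =
  [0, ∞, ∞]
  [∞, 0, 7]
  [∞, 6, 0]

This is the Floyd-Warshall all-pairs shortest-path computation. For each intermediate vertex k = 0, 1, …, 2, update dist[i][j] ← min(dist[i][j], dist[i][k] + dist[k][j]). The final matrix gives, for each (i, j), the minimum total weight of any directed path from i to j (possibly empty when i = j).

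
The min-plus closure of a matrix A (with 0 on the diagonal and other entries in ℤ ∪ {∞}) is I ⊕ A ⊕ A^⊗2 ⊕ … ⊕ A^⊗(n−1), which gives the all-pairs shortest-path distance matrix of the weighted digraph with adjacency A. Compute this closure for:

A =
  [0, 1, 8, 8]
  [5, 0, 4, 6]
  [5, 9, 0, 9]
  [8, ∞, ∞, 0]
Closure =
  [0, 1, 5, 7]
  [5, 0, 4, 6]
  [5, 6, 0, 9]
  [8, 9, 13, 0]

This is the Floyd-Warshall all-pairs shortest-path computation. For each intermediate vertex k = 0, 1, …, 3, update dist[i][j] ← min(dist[i][j], dist[i][k] + dist[k][j]). The final matrix gives, for each (i, j), the minimum total weight of any directed path from i to j (possibly empty when i = j).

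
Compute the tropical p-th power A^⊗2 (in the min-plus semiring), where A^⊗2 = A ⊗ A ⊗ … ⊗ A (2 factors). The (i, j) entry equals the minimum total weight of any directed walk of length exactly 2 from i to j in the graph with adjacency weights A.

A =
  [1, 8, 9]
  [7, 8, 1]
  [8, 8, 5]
A^⊗2 =
  [2, 9, 9]
  [8, 9, 6]
  [9, 13, 9]

Each entry (A^⊗2)_ij equals the minimum over all length-2 walks i = v_0 → v_1 → … → v_2 = j of Σ_t A[v_t][v_{t+1}]. For example, for (i, j) = (0, 2) we minimise over 3 possible intermediate vertex sequences; the minimum is 9, attained along the walk 0 → 1 → 2.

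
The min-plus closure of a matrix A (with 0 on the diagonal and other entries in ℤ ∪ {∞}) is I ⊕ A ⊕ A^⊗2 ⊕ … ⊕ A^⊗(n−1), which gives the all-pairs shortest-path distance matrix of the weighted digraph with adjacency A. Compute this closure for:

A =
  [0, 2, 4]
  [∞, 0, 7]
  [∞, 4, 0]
Closure =
  [0, 2, 4]
  [∞, 0, 7]
  [∞, 4, 0]

This is the Floyd-Warshall all-pairs shortest-path computation. For each intermediate vertex k = 0, 1, …, 2, update dist[i][j] ← min(dist[i][j], dist[i][k] + dist[k][j]). The final matrix gives, for each (i, j), the minimum total weight of any directed path from i to j (possibly empty when i = j).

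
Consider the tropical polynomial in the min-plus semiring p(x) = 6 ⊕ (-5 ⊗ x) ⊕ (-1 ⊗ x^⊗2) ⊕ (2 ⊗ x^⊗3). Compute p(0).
p(0) = -5

A tropical monomial a ⊗ x^⊗i evaluates to a + i · x. Evaluating each term at x = 0:
  Term 0 contributes 6 + 0 · 0 = 6
  Term 1 contributes -5 + 1 · 0 = -5
  Term 2 contributes -1 + 2 · 0 = -1
  Term 3 contributes 2 + 3 · 0 = 2
p(0) = ⊕ of these = min[6, -5, -1, 2] = -5.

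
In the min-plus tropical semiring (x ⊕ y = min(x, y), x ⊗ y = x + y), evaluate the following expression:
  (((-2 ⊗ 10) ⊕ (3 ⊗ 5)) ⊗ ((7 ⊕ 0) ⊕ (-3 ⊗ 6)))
(((-2 ⊗ 10) ⊕ (3 ⊗ 5)) ⊗ ((7 ⊕ 0) ⊕ (-3 ⊗ 6))) = 8

Expand innermost to outermost. Recall ⊕ takes the minimum of its arguments and ⊗ takes their sum. Working out the expression (((-2 ⊗ 10) ⊕ (3 ⊗ 5)) ⊗ ((7 ⊕ 0) ⊕ (-3 ⊗ 6))) gives 8.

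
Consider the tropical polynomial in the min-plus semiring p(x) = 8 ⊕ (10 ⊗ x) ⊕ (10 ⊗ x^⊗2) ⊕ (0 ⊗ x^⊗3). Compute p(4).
p(4) = 8

A tropical monomial a ⊗ x^⊗i evaluates to a + i · x. Evaluating each term at x = 4:
  Term 0 contributes 8 + 0 · 4 = 8
  Term 1 contributes 10 + 1 · 4 = 14
  Term 2 contributes 10 + 2 · 4 = 18
  Term 3 contributes 0 + 3 · 4 = 12
p(4) = ⊕ of these = min[8, 14, 18, 12] = 8.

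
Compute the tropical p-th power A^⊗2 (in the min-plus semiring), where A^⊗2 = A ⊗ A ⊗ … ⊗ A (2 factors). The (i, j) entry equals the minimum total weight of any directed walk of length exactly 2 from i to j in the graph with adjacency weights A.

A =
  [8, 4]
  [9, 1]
A^⊗2 =
  [13, 5]
  [10, 2]

Each entry (A^⊗2)_ij equals the minimum over all length-2 walks i = v_0 → v_1 → … → v_2 = j of Σ_t A[v_t][v_{t+1}]. For example, for (i, j) = (0, 1) we minimise over 2 possible intermediate vertex sequences; the minimum is 5, attained along the walk 0 → 1 → 1.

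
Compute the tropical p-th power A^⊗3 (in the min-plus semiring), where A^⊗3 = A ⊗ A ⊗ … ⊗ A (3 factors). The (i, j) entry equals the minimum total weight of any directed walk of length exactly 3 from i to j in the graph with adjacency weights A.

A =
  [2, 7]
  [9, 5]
A^⊗3 =
  [6, 11]
  [13, 15]

Each entry (A^⊗3)_ij equals the minimum over all length-3 walks i = v_0 → v_1 → … → v_3 = j of Σ_t A[v_t][v_{t+1}]. For example, for (i, j) = (0, 1) we minimise over 4 possible intermediate vertex sequences; the minimum is 11, attained along the walk 0 → 0 → 0 → 1.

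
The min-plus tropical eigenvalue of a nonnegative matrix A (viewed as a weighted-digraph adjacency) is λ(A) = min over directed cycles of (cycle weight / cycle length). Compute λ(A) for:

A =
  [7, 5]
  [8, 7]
λ(A) = 13/2

Enumerate directed cycles and compute their means (weight / length). Sample:
  cycle 0 → 0: weight = 7, length = 1, mean = 7/1 ≈ 7.000
  cycle 1 → 1: weight = 7, length = 1, mean = 7/1 ≈ 7.000
  cycle 0 → 1 → 0: weight = 13, length = 2, mean = 13/2 ≈ 6.500
  cycle 1 → 0 → 1: weight = 13, length = 2, mean = 13/2 ≈ 6.500
Minimum mean = 6.500, attained e.g. along the cycle 0 → 1 → 0 with weight 13 and length 2. So λ(A) = 13/2 = 13/2.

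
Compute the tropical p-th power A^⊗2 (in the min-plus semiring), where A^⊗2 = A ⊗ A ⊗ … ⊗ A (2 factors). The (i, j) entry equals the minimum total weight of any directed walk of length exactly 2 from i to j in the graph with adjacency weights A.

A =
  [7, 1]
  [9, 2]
A^⊗2 =
  [10, 3]
  [11, 4]

Each entry (A^⊗2)_ij equals the minimum over all length-2 walks i = v_0 → v_1 → … → v_2 = j of Σ_t A[v_t][v_{t+1}]. For example, for (i, j) = (0, 1) we minimise over 2 possible intermediate vertex sequences; the minimum is 3, attained along the walk 0 → 1 → 1.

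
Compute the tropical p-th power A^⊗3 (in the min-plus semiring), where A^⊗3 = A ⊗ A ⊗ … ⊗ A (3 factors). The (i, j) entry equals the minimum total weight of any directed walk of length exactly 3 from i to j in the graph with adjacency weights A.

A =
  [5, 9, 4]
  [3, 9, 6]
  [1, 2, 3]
A^⊗3 =
  [8, 9, 9]
  [8, 9, 10]
  [6, 7, 8]

Each entry (A^⊗3)_ij equals the minimum over all length-3 walks i = v_0 → v_1 → … → v_3 = j of Σ_t A[v_t][v_{t+1}]. For example, for (i, j) = (0, 2) we minimise over 9 possible intermediate vertex sequences; the minimum is 9, attained along the walk 0 → 2 → 0 → 2.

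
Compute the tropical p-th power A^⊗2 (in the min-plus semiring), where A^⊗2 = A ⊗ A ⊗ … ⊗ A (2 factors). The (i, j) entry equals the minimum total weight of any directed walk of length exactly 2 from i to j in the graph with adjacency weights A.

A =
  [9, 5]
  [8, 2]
A^⊗2 =
  [13, 7]
  [10, 4]

Each entry (A^⊗2)_ij equals the minimum over all length-2 walks i = v_0 → v_1 → … → v_2 = j of Σ_t A[v_t][v_{t+1}]. For example, for (i, j) = (0, 1) we minimise over 2 possible intermediate vertex sequences; the minimum is 7, attained along the walk 0 → 1 → 1.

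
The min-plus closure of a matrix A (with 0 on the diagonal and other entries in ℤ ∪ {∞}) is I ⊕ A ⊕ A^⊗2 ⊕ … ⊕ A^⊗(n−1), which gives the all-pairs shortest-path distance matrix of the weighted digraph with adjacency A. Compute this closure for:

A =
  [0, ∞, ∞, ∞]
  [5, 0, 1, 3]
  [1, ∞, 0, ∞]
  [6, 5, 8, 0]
Closure =
  [0, ∞, ∞, ∞]
  [2, 0, 1, 3]
  [1, ∞, 0, ∞]
  [6, 5, 6, 0]

This is the Floyd-Warshall all-pairs shortest-path computation. For each intermediate vertex k = 0, 1, …, 3, update dist[i][j] ← min(dist[i][j], dist[i][k] + dist[k][j]). The final matrix gives, for each (i, j), the minimum total weight of any directed path from i to j (possibly empty when i = j).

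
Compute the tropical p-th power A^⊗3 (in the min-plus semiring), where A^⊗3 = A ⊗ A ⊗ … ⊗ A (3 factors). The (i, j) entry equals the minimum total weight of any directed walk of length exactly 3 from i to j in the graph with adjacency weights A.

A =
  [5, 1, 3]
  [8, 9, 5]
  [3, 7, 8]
A^⊗3 =
  [9, 7, 9]
  [13, 9, 11]
  [9, 9, 9]

Each entry (A^⊗3)_ij equals the minimum over all length-3 walks i = v_0 → v_1 → … → v_3 = j of Σ_t A[v_t][v_{t+1}]. For example, for (i, j) = (0, 2) we minimise over 9 possible intermediate vertex sequences; the minimum is 9, attained along the walk 0 → 2 → 0 → 2.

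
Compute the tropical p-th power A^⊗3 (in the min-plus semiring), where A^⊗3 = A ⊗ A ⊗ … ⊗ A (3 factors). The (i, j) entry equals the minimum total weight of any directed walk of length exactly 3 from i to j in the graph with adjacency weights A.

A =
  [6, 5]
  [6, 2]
A^⊗3 =
  [13, 9]
  [10, 6]

Each entry (A^⊗3)_ij equals the minimum over all length-3 walks i = v_0 → v_1 → … → v_3 = j of Σ_t A[v_t][v_{t+1}]. For example, for (i, j) = (0, 1) we minimise over 4 possible intermediate vertex sequences; the minimum is 9, attained along the walk 0 → 1 → 1 → 1.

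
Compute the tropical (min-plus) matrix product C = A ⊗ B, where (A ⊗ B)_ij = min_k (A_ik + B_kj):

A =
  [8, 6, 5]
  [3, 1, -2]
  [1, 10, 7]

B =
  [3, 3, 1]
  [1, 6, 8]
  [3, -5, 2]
A ⊗ B =
  [7, 0, 7]
  [1, -7, 0]
  [4, 2, 2]

Apply the min-plus product entry-by-entry:
  C[0][0] = min over k of (A[0][0] + B[0][0] = 8 + 3 = 11, A[0][1] + B[1][0] = 6 + 1 = 7, A[0][2] + B[2][0] = 5 + 3 = 8) = 7 (attained at k = 1)
  C[0][1] = min over k of (A[0][0] + B[0][1] = 8 + 3 = 11, A[0][1] + B[1][1] = 6 + 6 = 12, A[0][2] + B[2][1] = 5 + -5 = 0) = 0 (attained at k = 2)
  C[0][2] = min over k of (A[0][0] + B[0][2] = 8 + 1 = 9, A[0][1] + B[1][2] = 6 + 8 = 14, A[0][2] + B[2][2] = 5 + 2 = 7) = 7 (attained at k = 2)
  C[1][0] = min over k of (A[1][0] + B[0][0] = 3 + 3 = 6, A[1][1] + B[1][0] = 1 + 1 = 2, A[1][2] + B[2][0] = -2 + 3 = 1) = 1 (attained at k = 2)
  C[1][1] = min over k of (A[1][0] + B[0][1] = 3 + 3 = 6, A[1][1] + B[1][1] = 1 + 6 = 7, A[1][2] + B[2][1] = -2 + -5 = -7) = -7 (attained at k = 2)
  C[1][2] = min over k of (A[1][0] + B[0][2] = 3 + 1 = 4, A[1][1] + B[1][2] = 1 + 8 = 9, A[1][2] + B[2][2] = -2 + 2 = 0) = 0 (attained at k = 2)
  C[2][0] = min over k of (A[2][0] + B[0][0] = 1 + 3 = 4, A[2][1] + B[1][0] = 10 + 1 = 11, A[2][2] + B[2][0] = 7 + 3 = 10) = 4 (attained at k = 0)
  C[2][1] = min over k of (A[2][0] + B[0][1] = 1 + 3 = 4, A[2][1] + B[1][1] = 10 + 6 = 16, A[2][2] + B[2][1] = 7 + -5 = 2) = 2 (attained at k = 2)
  C[2][2] = min over k of (A[2][0] + B[0][2] = 1 + 1 = 2, A[2][1] + B[1][2] = 10 + 8 = 18, A[2][2] + B[2][2] = 7 + 2 = 9) = 2 (attained at k = 0)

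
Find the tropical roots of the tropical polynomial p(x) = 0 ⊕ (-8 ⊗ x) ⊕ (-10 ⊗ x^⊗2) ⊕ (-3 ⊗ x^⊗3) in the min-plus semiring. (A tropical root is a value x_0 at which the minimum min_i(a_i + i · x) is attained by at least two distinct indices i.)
Roots: {-7, 2, 8}

Each tropical root is a break point of the lower envelope of the lines y = a_i + i · x (there are 4 lines, with slopes 0, 1, ..., 3). Only the lines that attain the minimum somewhere contribute to roots; other lines are dominated. Here the surviving (envelope) indices are i = 3, i = 2, i = 1, i = 0.
Intersections between consecutive envelope lines give the roots: for adjacent envelope indices i < j the intersection is x = (a_i − a_j) / (j − i). Reading off the sorted break points: {-7, 2, 8}.
Verification: at each break x_0, at least two indices attain the minimum of min_i(a_i + i · x_0).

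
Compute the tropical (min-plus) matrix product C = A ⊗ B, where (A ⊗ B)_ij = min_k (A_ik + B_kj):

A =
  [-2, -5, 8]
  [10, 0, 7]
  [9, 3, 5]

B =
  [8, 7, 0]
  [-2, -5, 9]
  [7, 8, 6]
A ⊗ B =
  [-7, -10, -2]
  [-2, -5, 9]
  [1, -2, 9]

Apply the min-plus product entry-by-entry:
  C[0][0] = min over k of (A[0][0] + B[0][0] = -2 + 8 = 6, A[0][1] + B[1][0] = -5 + -2 = -7, A[0][2] + B[2][0] = 8 + 7 = 15) = -7 (attained at k = 1)
  C[0][1] = min over k of (A[0][0] + B[0][1] = -2 + 7 = 5, A[0][1] + B[1][1] = -5 + -5 = -10, A[0][2] + B[2][1] = 8 + 8 = 16) = -10 (attained at k = 1)
  C[0][2] = min over k of (A[0][0] + B[0][2] = -2 + 0 = -2, A[0][1] + B[1][2] = -5 + 9 = 4, A[0][2] + B[2][2] = 8 + 6 = 14) = -2 (attained at k = 0)
  C[1][0] = min over k of (A[1][0] + B[0][0] = 10 + 8 = 18, A[1][1] + B[1][0] = 0 + -2 = -2, A[1][2] + B[2][0] = 7 + 7 = 14) = -2 (attained at k = 1)
  C[1][1] = min over k of (A[1][0] + B[0][1] = 10 + 7 = 17, A[1][1] + B[1][1] = 0 + -5 = -5, A[1][2] + B[2][1] = 7 + 8 = 15) = -5 (attained at k = 1)
  C[1][2] = min over k of (A[1][0] + B[0][2] = 10 + 0 = 10, A[1][1] + B[1][2] = 0 + 9 = 9, A[1][2] + B[2][2] = 7 + 6 = 13) = 9 (attained at k = 1)
  C[2][0] = min over k of (A[2][0] + B[0][0] = 9 + 8 = 17, A[2][1] + B[1][0] = 3 + -2 = 1, A[2][2] + B[2][0] = 5 + 7 = 12) = 1 (attained at k = 1)
  C[2][1] = min over k of (A[2][0] + B[0][1] = 9 + 7 = 16, A[2][1] + B[1][1] = 3 + -5 = -2, A[2][2] + B[2][1] = 5 + 8 = 13) = -2 (attained at k = 1)
  C[2][2] = min over k of (A[2][0] + B[0][2] = 9 + 0 = 9, A[2][1] + B[1][2] = 3 + 9 = 12, A[2][2] + B[2][2] = 5 + 6 = 11) = 9 (attained at k = 0)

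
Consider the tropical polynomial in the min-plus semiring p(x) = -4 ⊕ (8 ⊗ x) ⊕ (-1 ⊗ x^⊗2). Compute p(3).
p(3) = -4

A tropical monomial a ⊗ x^⊗i evaluates to a + i · x. Evaluating each term at x = 3:
  Term 0 contributes -4 + 0 · 3 = -4
  Term 1 contributes 8 + 1 · 3 = 11
  Term 2 contributes -1 + 2 · 3 = 5
p(3) = ⊕ of these = min[-4, 11, 5] = -4.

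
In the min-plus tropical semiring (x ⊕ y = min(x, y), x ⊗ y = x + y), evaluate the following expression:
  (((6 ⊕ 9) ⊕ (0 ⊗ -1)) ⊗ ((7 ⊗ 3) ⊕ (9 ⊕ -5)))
(((6 ⊕ 9) ⊕ (0 ⊗ -1)) ⊗ ((7 ⊗ 3) ⊕ (9 ⊕ -5))) = -6

Expand innermost to outermost. Recall ⊕ takes the minimum of its arguments and ⊗ takes their sum. Working out the expression (((6 ⊕ 9) ⊕ (0 ⊗ -1)) ⊗ ((7 ⊗ 3) ⊕ (9 ⊕ -5))) gives -6.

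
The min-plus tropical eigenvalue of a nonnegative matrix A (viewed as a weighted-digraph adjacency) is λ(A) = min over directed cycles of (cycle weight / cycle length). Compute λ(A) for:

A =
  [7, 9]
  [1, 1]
λ(A) = 1

Enumerate directed cycles and compute their means (weight / length). Sample:
  cycle 0 → 0: weight = 7, length = 1, mean = 7/1 ≈ 7.000
  cycle 1 → 1: weight = 1, length = 1, mean = 1/1 ≈ 1.000
  cycle 0 → 1 → 0: weight = 10, length = 2, mean = 10/2 ≈ 5.000
  cycle 1 → 0 → 1: weight = 10, length = 2, mean = 10/2 ≈ 5.000
Minimum mean = 1.000, attained e.g. along the cycle 1 → 1 with weight 1 and length 1. So λ(A) = 1/1 = 1.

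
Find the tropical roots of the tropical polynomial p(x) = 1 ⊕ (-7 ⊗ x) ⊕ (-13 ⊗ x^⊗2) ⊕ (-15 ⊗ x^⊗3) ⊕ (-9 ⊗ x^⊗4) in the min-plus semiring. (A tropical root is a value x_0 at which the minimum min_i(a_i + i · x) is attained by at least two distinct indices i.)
Roots: {-6, 2, 6, 8}

Each tropical root is a break point of the lower envelope of the lines y = a_i + i · x (there are 5 lines, with slopes 0, 1, ..., 4). Only the lines that attain the minimum somewhere contribute to roots; other lines are dominated. Here the surviving (envelope) indices are i = 4, i = 3, i = 2, i = 1, i = 0.
Intersections between consecutive envelope lines give the roots: for adjacent envelope indices i < j the intersection is x = (a_i − a_j) / (j − i). Reading off the sorted break points: {-6, 2, 6, 8}.
Verification: at each break x_0, at least two indices attain the minimum of min_i(a_i + i · x_0).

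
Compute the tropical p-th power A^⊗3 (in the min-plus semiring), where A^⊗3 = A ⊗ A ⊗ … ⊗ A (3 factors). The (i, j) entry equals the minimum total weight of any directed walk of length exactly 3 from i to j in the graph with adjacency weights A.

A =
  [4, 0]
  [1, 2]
A^⊗3 =
  [3, 1]
  [2, 3]

Each entry (A^⊗3)_ij equals the minimum over all length-3 walks i = v_0 → v_1 → … → v_3 = j of Σ_t A[v_t][v_{t+1}]. For example, for (i, j) = (0, 1) we minimise over 4 possible intermediate vertex sequences; the minimum is 1, attained along the walk 0 → 1 → 0 → 1.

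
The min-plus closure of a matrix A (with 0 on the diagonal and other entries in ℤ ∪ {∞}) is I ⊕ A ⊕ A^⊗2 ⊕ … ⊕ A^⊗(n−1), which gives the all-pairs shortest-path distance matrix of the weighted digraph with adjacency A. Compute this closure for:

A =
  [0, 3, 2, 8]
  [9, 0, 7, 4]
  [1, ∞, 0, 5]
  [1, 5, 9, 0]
Closure =
  [0, 3, 2, 7]
  [5, 0, 7, 4]
  [1, 4, 0, 5]
  [1, 4, 3, 0]

This is the Floyd-Warshall all-pairs shortest-path computation. For each intermediate vertex k = 0, 1, …, 3, update dist[i][j] ← min(dist[i][j], dist[i][k] + dist[k][j]). The final matrix gives, for each (i, j), the minimum total weight of any directed path from i to j (possibly empty when i = j).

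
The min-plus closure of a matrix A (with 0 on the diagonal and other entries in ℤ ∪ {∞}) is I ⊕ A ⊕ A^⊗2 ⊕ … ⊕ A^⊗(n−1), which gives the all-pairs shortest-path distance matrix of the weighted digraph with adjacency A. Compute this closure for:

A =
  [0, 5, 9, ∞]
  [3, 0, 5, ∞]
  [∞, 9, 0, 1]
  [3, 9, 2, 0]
Closure =
  [0, 5, 9, 10]
  [3, 0, 5, 6]
  [4, 9, 0, 1]
  [3, 8, 2, 0]

This is the Floyd-Warshall all-pairs shortest-path computation. For each intermediate vertex k = 0, 1, …, 3, update dist[i][j] ← min(dist[i][j], dist[i][k] + dist[k][j]). The final matrix gives, for each (i, j), the minimum total weight of any directed path from i to j (possibly empty when i = j).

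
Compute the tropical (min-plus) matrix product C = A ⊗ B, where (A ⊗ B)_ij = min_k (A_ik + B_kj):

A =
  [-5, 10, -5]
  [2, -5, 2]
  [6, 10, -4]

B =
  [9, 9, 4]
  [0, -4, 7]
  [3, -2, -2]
A ⊗ B =
  [-2, -7, -7]
  [-5, -9, 0]
  [-1, -6, -6]

Apply the min-plus product entry-by-entry:
  C[0][0] = min over k of (A[0][0] + B[0][0] = -5 + 9 = 4, A[0][1] + B[1][0] = 10 + 0 = 10, A[0][2] + B[2][0] = -5 + 3 = -2) = -2 (attained at k = 2)
  C[0][1] = min over k of (A[0][0] + B[0][1] = -5 + 9 = 4, A[0][1] + B[1][1] = 10 + -4 = 6, A[0][2] + B[2][1] = -5 + -2 = -7) = -7 (attained at k = 2)
  C[0][2] = min over k of (A[0][0] + B[0][2] = -5 + 4 = -1, A[0][1] + B[1][2] = 10 + 7 = 17, A[0][2] + B[2][2] = -5 + -2 = -7) = -7 (attained at k = 2)
  C[1][0] = min over k of (A[1][0] + B[0][0] = 2 + 9 = 11, A[1][1] + B[1][0] = -5 + 0 = -5, A[1][2] + B[2][0] = 2 + 3 = 5) = -5 (attained at k = 1)
  C[1][1] = min over k of (A[1][0] + B[0][1] = 2 + 9 = 11, A[1][1] + B[1][1] = -5 + -4 = -9, A[1][2] + B[2][1] = 2 + -2 = 0) = -9 (attained at k = 1)
  C[1][2] = min over k of (A[1][0] + B[0][2] = 2 + 4 = 6, A[1][1] + B[1][2] = -5 + 7 = 2, A[1][2] + B[2][2] = 2 + -2 = 0) = 0 (attained at k = 2)
  C[2][0] = min over k of (A[2][0] + B[0][0] = 6 + 9 = 15, A[2][1] + B[1][0] = 10 + 0 = 10, A[2][2] + B[2][0] = -4 + 3 = -1) = -1 (attained at k = 2)
  C[2][1] = min over k of (A[2][0] + B[0][1] = 6 + 9 = 15, A[2][1] + B[1][1] = 10 + -4 = 6, A[2][2] + B[2][1] = -4 + -2 = -6) = -6 (attained at k = 2)
  C[2][2] = min over k of (A[2][0] + B[0][2] = 6 + 4 = 10, A[2][1] + B[1][2] = 10 + 7 = 17, A[2][2] + B[2][2] = -4 + -2 = -6) = -6 (attained at k = 2)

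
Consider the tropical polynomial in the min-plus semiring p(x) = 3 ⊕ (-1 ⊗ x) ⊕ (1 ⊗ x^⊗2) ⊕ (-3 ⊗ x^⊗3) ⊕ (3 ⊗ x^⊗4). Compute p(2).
p(2) = 1

A tropical monomial a ⊗ x^⊗i evaluates to a + i · x. Evaluating each term at x = 2:
  Term 0 contributes 3 + 0 · 2 = 3
  Term 1 contributes -1 + 1 · 2 = 1
  Term 2 contributes 1 + 2 · 2 = 5
  Term 3 contributes -3 + 3 · 2 = 3
  Term 4 contributes 3 + 4 · 2 = 11
p(2) = ⊕ of these = min[3, 1, 5, 3, 11] = 1.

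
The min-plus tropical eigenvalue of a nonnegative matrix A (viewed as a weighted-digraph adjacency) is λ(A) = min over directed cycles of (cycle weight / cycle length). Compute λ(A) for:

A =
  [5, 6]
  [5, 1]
λ(A) = 1

Enumerate directed cycles and compute their means (weight / length). Sample:
  cycle 0 → 0: weight = 5, length = 1, mean = 5/1 ≈ 5.000
  cycle 1 → 1: weight = 1, length = 1, mean = 1/1 ≈ 1.000
  cycle 0 → 1 → 0: weight = 11, length = 2, mean = 11/2 ≈ 5.500
  cycle 1 → 0 → 1: weight = 11, length = 2, mean = 11/2 ≈ 5.500
Minimum mean = 1.000, attained e.g. along the cycle 1 → 1 with weight 1 and length 1. So λ(A) = 1/1 = 1.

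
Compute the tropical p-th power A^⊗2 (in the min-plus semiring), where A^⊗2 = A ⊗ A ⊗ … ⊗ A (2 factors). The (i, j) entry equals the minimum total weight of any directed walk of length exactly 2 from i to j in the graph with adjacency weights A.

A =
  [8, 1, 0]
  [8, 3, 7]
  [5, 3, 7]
A^⊗2 =
  [5, 3, 7]
  [11, 6, 8]
  [11, 6, 5]

Each entry (A^⊗2)_ij equals the minimum over all length-2 walks i = v_0 → v_1 → … → v_2 = j of Σ_t A[v_t][v_{t+1}]. For example, for (i, j) = (0, 2) we minimise over 3 possible intermediate vertex sequences; the minimum is 7, attained along the walk 0 → 2 → 2.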